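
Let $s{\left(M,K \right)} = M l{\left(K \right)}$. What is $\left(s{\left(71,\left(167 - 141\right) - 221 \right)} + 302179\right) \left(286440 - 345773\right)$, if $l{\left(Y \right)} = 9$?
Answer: $-17967100394$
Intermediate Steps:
$s{\left(M,K \right)} = 9 M$ ($s{\left(M,K \right)} = M 9 = 9 M$)
$\left(s{\left(71,\left(167 - 141\right) - 221 \right)} + 302179\right) \left(286440 - 345773\right) = \left(9 \cdot 71 + 302179\right) \left(286440 - 345773\right) = \left(639 + 302179\right) \left(-59333\right) = 302818 \left(-59333\right) = -17967100394$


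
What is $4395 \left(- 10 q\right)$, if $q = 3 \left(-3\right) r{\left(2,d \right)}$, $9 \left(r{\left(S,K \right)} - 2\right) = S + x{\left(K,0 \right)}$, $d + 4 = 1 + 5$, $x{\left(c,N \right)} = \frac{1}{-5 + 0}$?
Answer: $870210$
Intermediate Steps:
$x{\left(c,N \right)} = - \frac{1}{5}$ ($x{\left(c,N \right)} = \frac{1}{-5} = - \frac{1}{5}$)
$d = 2$ ($d = -4 + \left(1 + 5\right) = -4 + 6 = 2$)
$r{\left(S,K \right)} = \frac{89}{45} + \frac{S}{9}$ ($r{\left(S,K \right)} = 2 + \frac{S - \frac{1}{5}}{9} = 2 + \frac{- \frac{1}{5} + S}{9} = 2 + \left(- \frac{1}{45} + \frac{S}{9}\right) = \frac{89}{45} + \frac{S}{9}$)
$q = - \frac{99}{5}$ ($q = 3 \left(-3\right) \left(\frac{89}{45} + \frac{1}{9} \cdot 2\right) = - 9 \left(\frac{89}{45} + \frac{2}{9}\right) = \left(-9\right) \frac{11}{5} = - \frac{99}{5} \approx -19.8$)
$4395 \left(- 10 q\right) = 4395 \left(\left(-10\right) \left(- \frac{99}{5}\right)\right) = 4395 \cdot 198 = 870210$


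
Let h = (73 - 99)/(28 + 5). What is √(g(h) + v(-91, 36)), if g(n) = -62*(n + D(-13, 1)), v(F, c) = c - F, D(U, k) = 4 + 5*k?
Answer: I*√416163/33 ≈ 19.549*I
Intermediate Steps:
h = -26/33 ≈ -0.78788
g(n) = -558 - 62*n (g(n) = -62*(n + (4 + 5*1)) = -62*(n + (4 + 5)) = -62*(n + 9) = -62*(9 + n) = -558 - 62*n)
√(g(h) + v(-91, 36)) = √((-558 - 62*(-26/33)) + (36 - 1*(-91))) = √((-558 + 1612/33) + (36 + 91)) = √(-16802/33 + 127) = √(-12611/33) = I*√416163/33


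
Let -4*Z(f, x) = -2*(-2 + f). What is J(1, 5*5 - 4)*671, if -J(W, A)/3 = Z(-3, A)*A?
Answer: 211365/2 ≈ 1.0568e+5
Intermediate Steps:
Z(f, x) = -1 + f/2 (Z(f, x) = -(-1)*(-2 + f)/2 = -(4 - 2*f)/4 = -1 + f/2)
J(W, A) = 15*A/2 (J(W, A) = -3*(-1 + (½)*(-3))*A = -3*(-1 - 3/2)*A = -(-15)*A/2 = 15*A/2)
J(1, 5*5 - 4)*671 = (15*(5*5 - 4)/2)*671 = (15*(25 - 4)/2)*671 = ((15/2)*21)*671 = (315/2)*671 = 211365/2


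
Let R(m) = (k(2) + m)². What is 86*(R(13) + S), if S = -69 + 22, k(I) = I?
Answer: 15308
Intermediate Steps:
S = -47
R(m) = (2 + m)²
86*(R(13) + S) = 86*((2 + 13)² - 47) = 86*(15² - 47) = 86*(225 - 47) = 86*178 = 15308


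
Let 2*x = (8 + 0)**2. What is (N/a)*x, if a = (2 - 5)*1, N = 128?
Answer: -4096/3 ≈ -1365.3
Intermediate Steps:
a = -3 (a = -3*1 = -3)
x = 32 (x = (8 + 0)**2/2 = (1/2)*8**2 = (1/2)*64 = 32)
(N/a)*x = (128/(-3))*32 = (128*(-1/3))*32 = -128/3*32 = -4096/3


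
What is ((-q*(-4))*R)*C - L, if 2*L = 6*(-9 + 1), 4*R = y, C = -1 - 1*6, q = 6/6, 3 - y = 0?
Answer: 3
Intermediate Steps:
y = 3 (y = 3 - 1*0 = 3 + 0 = 3)
q = 1 (q = 6*(1/6) = 1)
C = -7 (C = -1 - 6 = -7)
R = 3/4 (R = (1/4)*3 = 3/4 ≈ 0.75000)
L = -24 (L = (6*(-9 + 1))/2 = (6*(-8))/2 = (1/2)*(-48) = -24)
((-q*(-4))*R)*C - L = (-(-4)*(3/4))*(-7) - 1*(-24) = (-1*(-4)*(3/4))*(-7) + 24 = (4*(3/4))*(-7) + 24 = 3*(-7) + 24 = -21 + 24 = 3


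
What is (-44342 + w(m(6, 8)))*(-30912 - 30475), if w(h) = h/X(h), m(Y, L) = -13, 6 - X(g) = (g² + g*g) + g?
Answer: 868324332895/319 ≈ 2.7220e+9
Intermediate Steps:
X(g) = 6 - g - 2*g² (X(g) = 6 - ((g² + g*g) + g) = 6 - ((g² + g²) + g) = 6 - (2*g² + g) = 6 - (g + 2*g²) = 6 + (-g - 2*g²) = 6 - g - 2*g²)
w(h) = h/(6 - h - 2*h²)
(-44342 + w(m(6, 8)))*(-30912 - 30475) = (-44342 - 1*(-13)/(-6 - 13 + 2*(-13)²))*(-30912 - 30475) = (-44342 - 1*(-13)/(-6 - 13 + 2*169))*(-61387) = (-44342 - 1*(-13)/(-6 - 13 + 338))*(-61387) = (-44342 - 1*(-13)/319)*(-61387) = (-44342 - 1*(-13)*1/319)*(-61387) = (-44342 + 13/319)*(-61387) = -14145085/319*(-61387) = 868324332895/319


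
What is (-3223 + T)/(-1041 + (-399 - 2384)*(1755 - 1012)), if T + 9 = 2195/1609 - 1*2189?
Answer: 4360097/1664357645 ≈ 0.0026197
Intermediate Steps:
T = -3534387/1609 (T = -9 + (2195/1609 - 1*2189) = -9 + (2195*(1/1609) - 2189) = -9 + (2195/1609 - 2189) = -9 - 3519906/1609 = -3534387/1609 ≈ -2196.6)
(-3223 + T)/(-1041 + (-399 - 2384)*(1755 - 1012)) = (-3223 - 3534387/1609)/(-1041 + (-399 - 2384)*(1755 - 1012)) = -8720194/(1609*(-1041 - 2783*743)) = -8720194/(1609*(-1041 - 2067769)) = -8720194/1609/(-2068810) = -8720194/1609*(-1/2068810) = 4360097/1664357645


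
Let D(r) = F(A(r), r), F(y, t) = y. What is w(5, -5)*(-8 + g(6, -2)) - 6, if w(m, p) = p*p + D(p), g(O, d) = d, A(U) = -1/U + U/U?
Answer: -268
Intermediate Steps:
A(U) = 1 - 1/U (A(U) = -1/U + 1 = 1 - 1/U)
D(r) = (-1 + r)/r
w(m, p) = p² + (-1 + p)/p (w(m, p) = p*p + (-1 + p)/p = p² + (-1 + p)/p)
w(5, -5)*(-8 + g(6, -2)) - 6 = ((-1 - 5 + (-5)³)/(-5))*(-8 - 2) - 6 = -(-1 - 5 - 125)/5*(-10) - 6 = -⅕*(-131)*(-10) - 6 = (131/5)*(-10) - 6 = -262 - 6 = -268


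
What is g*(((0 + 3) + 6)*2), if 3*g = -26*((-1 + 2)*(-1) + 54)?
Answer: -8268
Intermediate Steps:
g = -1378/3 (g = (-26*((-1 + 2)*(-1) + 54))/3 = (-26*(1*(-1) + 54))/3 = (-26*(-1 + 54))/3 = (-26*53)/3 = (⅓)*(-1378) = -1378/3 ≈ -459.33)
g*(((0 + 3) + 6)*2) = -1378*((0 + 3) + 6)*2/3 = -1378*(3 + 6)*2/3 = -4134*2 = -1378/3*18 = -8268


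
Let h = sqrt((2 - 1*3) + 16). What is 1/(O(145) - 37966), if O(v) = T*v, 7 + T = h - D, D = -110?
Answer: -7677/176703862 - 145*sqrt(15)/530111586 ≈ -4.4505e-5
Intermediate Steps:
h = sqrt(15) (h = sqrt((2 - 3) + 16) = sqrt(-1 + 16) = sqrt(15) ≈ 3.8730)
T = 103 + sqrt(15) (T = -7 + (sqrt(15) - 1*(-110)) = -7 + (sqrt(15) + 110) = -7 + (110 + sqrt(15)) = 103 + sqrt(15) ≈ 106.87)
O(v) = v*(103 + sqrt(15)) (O(v) = (103 + sqrt(15))*v = v*(103 + sqrt(15)))
1/(O(145) - 37966) = 1/(145*(103 + sqrt(15)) - 37966) = 1/((14935 + 145*sqrt(15)) - 37966) = 1/(-23031 + 145*sqrt(15))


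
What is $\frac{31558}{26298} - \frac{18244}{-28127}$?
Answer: $\frac{683706289}{369841923} \approx 1.8486$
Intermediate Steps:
$\frac{31558}{26298} - \frac{18244}{-28127} = 31558 \cdot \frac{1}{26298} - - \frac{18244}{28127} = \frac{15779}{13149} + \frac{18244}{28127} = \frac{683706289}{369841923}$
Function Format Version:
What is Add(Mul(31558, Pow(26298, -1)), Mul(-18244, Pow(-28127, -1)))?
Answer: Rational(683706289, 369841923) ≈ 1.8486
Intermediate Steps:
Add(Mul(31558, Pow(26298, -1)), Mul(-18244, Pow(-28127, -1))) = Add(Mul(31558, Rational(1, 26298)), Mul(-18244, Rational(-1, 28127))) = Add(Rational(15779, 13149), Rational(18244, 28127)) = Rational(683706289, 369841923)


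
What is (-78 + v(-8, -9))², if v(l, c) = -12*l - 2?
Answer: 256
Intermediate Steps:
v(l, c) = -2 - 12*l
(-78 + v(-8, -9))² = (-78 + (-2 - 12*(-8)))² = (-78 + (-2 + 96))² = (-78 + 94)² = 16² = 256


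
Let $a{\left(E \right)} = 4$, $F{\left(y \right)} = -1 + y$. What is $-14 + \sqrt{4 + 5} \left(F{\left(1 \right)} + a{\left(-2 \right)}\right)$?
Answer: $-2$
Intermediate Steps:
$-14 + \sqrt{4 + 5} \left(F{\left(1 \right)} + a{\left(-2 \right)}\right) = -14 + \sqrt{4 + 5} \left(\left(-1 + 1\right) + 4\right) = -14 + \sqrt{9} \left(0 + 4\right) = -14 + 3 \cdot 4 = -14 + 12 = -2$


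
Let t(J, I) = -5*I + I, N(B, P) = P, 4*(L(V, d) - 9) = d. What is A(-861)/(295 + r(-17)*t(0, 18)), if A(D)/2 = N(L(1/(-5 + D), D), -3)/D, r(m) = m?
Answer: 2/435953 ≈ 4.5877e-6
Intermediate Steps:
L(V, d) = 9 + d/4
t(J, I) = -4*I
A(D) = -6/D (A(D) = 2*(-3/D) = -6/D)
A(-861)/(295 + r(-17)*t(0, 18)) = (-6/(-861))/(295 - (-68)*18) = (-6*(-1/861))/(295 - 17*(-72)) = 2/(287*(295 + 1224)) = (2/287)/1519 = (2/287)*(1/1519) = 2/435953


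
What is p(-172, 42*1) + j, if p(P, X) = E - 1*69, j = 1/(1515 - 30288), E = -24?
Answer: -2675890/28773 ≈ -93.000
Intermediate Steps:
j = -1/28773 (j = 1/(-28773) = -1/28773 ≈ -3.4755e-5)
p(P, X) = -93 (p(P, X) = -24 - 1*69 = -24 - 69 = -93)
p(-172, 42*1) + j = -93 - 1/28773 = -2675890/28773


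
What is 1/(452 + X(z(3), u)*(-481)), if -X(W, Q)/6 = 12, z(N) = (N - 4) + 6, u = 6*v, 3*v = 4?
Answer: 1/35084 ≈ 2.8503e-5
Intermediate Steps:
v = 4/3 (v = (1/3)*4 = 4/3 ≈ 1.3333)
u = 8 (u = 6*(4/3) = 8)
z(N) = 2 + N (z(N) = (-4 + N) + 6 = 2 + N)
X(W, Q) = -72 (X(W, Q) = -6*12 = -72)
1/(452 + X(z(3), u)*(-481)) = 1/(452 - 72*(-481)) = 1/(452 + 34632) = 1/35084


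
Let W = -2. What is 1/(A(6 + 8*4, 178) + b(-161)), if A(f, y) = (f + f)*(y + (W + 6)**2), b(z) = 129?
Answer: 1/14873 ≈ 6.7236e-5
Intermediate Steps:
A(f, y) = 2*f*(16 + y) (A(f, y) = (f + f)*(y + (-2 + 6)**2) = (2*f)*(y + 4**2) = (2*f)*(y + 16) = (2*f)*(16 + y) = 2*f*(16 + y))
1/(A(6 + 8*4, 178) + b(-161)) = 1/(2*(6 + 8*4)*(16 + 178) + 129) = 1/(2*(6 + 32)*194 + 129) = 1/(2*38*194 + 129) = 1/(14744 + 129) = 1/14873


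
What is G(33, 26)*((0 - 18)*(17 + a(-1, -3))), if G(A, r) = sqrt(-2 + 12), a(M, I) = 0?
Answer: -306*sqrt(10) ≈ -967.66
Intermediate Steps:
G(A, r) = sqrt(10)
G(33, 26)*((0 - 18)*(17 + a(-1, -3))) = sqrt(10)*((0 - 18)*(17 + 0)) = sqrt(10)*(-18*17) = sqrt(10)*(-306) = -306*sqrt(10)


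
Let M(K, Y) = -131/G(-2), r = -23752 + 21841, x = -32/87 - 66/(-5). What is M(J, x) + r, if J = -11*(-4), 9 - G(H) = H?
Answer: -21152/11 ≈ -1922.9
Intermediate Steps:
x = 5582/435 (x = -32*1/87 - 66*(-1/5) = -32/87 + 66/5 = 5582/435 ≈ 12.832)
G(H) = 9 - H
r = -1911
J = 44
M(K, Y) = -131/11 (M(K, Y) = -131/(9 - 1*(-2)) = -131/(9 + 2) = -131/11)
M(J, x) + r = -131/11 - 1911 = -21152/11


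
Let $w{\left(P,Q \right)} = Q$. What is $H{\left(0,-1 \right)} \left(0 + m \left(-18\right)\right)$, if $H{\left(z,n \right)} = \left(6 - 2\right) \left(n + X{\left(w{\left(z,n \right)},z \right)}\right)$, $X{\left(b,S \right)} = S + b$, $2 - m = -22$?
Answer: $3456$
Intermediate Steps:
$m = 24$ ($m = 2 - -22 = 2 + 22 = 24$)
$H{\left(z,n \right)} = 4 z + 8 n$ ($H{\left(z,n \right)} = \left(6 - 2\right) \left(n + \left(z + n\right)\right) = 4 \left(n + \left(n + z\right)\right) = 4 \left(z + 2 n\right) = 4 z + 8 n$)
$H{\left(0,-1 \right)} \left(0 + m \left(-18\right)\right) = \left(4 \cdot 0 + 8 \left(-1\right)\right) \left(0 + 24 \left(-18\right)\right) = \left(0 - 8\right) \left(0 - 432\right) = \left(-8\right) \left(-432\right) = 3456$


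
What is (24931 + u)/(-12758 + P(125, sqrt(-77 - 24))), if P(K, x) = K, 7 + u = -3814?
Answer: -21110/12633 ≈ -1.6710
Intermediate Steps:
u = -3821 (u = -7 - 3814 = -3821)
(24931 + u)/(-12758 + P(125, sqrt(-77 - 24))) = (24931 - 3821)/(-12758 + 125) = 21110/(-12633) = 21110*(-1/12633) = -21110/12633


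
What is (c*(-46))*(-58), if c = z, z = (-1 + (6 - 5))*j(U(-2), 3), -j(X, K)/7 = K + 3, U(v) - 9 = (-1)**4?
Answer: 0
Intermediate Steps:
U(v) = 10 (U(v) = 9 + (-1)**4 = 9 + 1 = 10)
j(X, K) = -21 - 7*K (j(X, K) = -7*(K + 3) = -7*(3 + K) = -21 - 7*K)
z = 0 (z = (-1 + (6 - 5))*(-21 - 7*3) = (-1 + 1)*(-21 - 21) = 0*(-42) = 0)
c = 0
(c*(-46))*(-58) = (0*(-46))*(-58) = 0*(-58) = 0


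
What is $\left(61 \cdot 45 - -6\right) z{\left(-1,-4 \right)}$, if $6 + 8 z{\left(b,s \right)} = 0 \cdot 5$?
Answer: $- \frac{8253}{4} \approx -2063.3$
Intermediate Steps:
$z{\left(b,s \right)} = - \frac{3}{4}$ ($z{\left(b,s \right)} = - \frac{3}{4} + \frac{0 \cdot 5}{8} = - \frac{3}{4} + \frac{1}{8} \cdot 0 = - \frac{3}{4} + 0 = - \frac{3}{4}$)
$\left(61 \cdot 45 - -6\right) z{\left(-1,-4 \right)} = \left(61 \cdot 45 - -6\right) \left(- \frac{3}{4}\right) = \left(2745 + \left(-7 + 13\right)\right) \left(- \frac{3}{4}\right) = \left(2745 + 6\right) \left(- \frac{3}{4}\right) = 2751 \left(- \frac{3}{4}\right) = - \frac{8253}{4}$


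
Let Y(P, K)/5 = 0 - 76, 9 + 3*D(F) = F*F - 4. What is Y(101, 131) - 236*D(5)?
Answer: -1324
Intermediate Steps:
D(F) = -13/3 + F²/3 (D(F) = -3 + (F*F - 4)/3 = -3 + (F² - 4)/3 = -3 + (-4 + F²)/3 = -3 + (-4/3 + F²/3) = -13/3 + F²/3)
Y(P, K) = -380 (Y(P, K) = 5*(0 - 76) = 5*(-76) = -380)
Y(101, 131) - 236*D(5) = -380 - 236*(-13/3 + (⅓)*5²) = -380 - 236*(-13/3 + (⅓)*25) = -380 - 236*(-13/3 + 25/3) = -380 - 236*4 = -380 - 1*944 = -380 - 944 = -1324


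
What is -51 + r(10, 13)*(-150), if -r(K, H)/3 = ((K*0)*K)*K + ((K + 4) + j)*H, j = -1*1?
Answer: 75999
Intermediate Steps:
j = -1
r(K, H) = -3*H*(3 + K) (r(K, H) = -3*(((K*0)*K)*K + ((K + 4) - 1)*H) = -3*((0*K)*K + ((4 + K) - 1)*H) = -3*(0*K + (3 + K)*H) = -3*(0 + H*(3 + K)) = -3*H*(3 + K))
-51 + r(10, 13)*(-150) = -51 - 3*13*(3 + 10)*(-150) = -51 - 3*13*13*(-150) = -51 - 507*(-150) = -51 + 76050 = 75999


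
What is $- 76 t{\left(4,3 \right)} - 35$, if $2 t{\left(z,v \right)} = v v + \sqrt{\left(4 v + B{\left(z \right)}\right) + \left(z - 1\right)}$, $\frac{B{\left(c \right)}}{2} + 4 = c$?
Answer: $-377 - 38 \sqrt{15} \approx -524.17$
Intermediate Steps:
$B{\left(c \right)} = -8 + 2 c$
$t{\left(z,v \right)} = \frac{v^{2}}{2} + \frac{\sqrt{-9 + 3 z + 4 v}}{2}$ ($t{\left(z,v \right)} = \frac{v v + \sqrt{\left(4 v + \left(-8 + 2 z\right)\right) + \left(z - 1\right)}}{2} = \frac{v^{2} + \sqrt{\left(-8 + 2 z + 4 v\right) + \left(-1 + z\right)}}{2} = \frac{v^{2} + \sqrt{-9 + 3 z + 4 v}}{2} = \frac{v^{2}}{2} + \frac{\sqrt{-9 + 3 z + 4 v}}{2}$)
$- 76 t{\left(4,3 \right)} - 35 = - 76 \left(\frac{3^{2}}{2} + \frac{\sqrt{-9 + 3 \cdot 4 + 4 \cdot 3}}{2}\right) - 35 = - 76 \left(\frac{1}{2} \cdot 9 + \frac{\sqrt{-9 + 12 + 12}}{2}\right) - 35 = - 76 \left(\frac{9}{2} + \frac{\sqrt{15}}{2}\right) - 35 = \left(-342 - 38 \sqrt{15}\right) - 35 = -377 - 38 \sqrt{15}$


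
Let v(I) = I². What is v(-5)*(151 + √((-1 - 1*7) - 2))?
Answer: 3775 + 25*I*√10 ≈ 3775.0 + 79.057*I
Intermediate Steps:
v(-5)*(151 + √((-1 - 1*7) - 2)) = (-5)²*(151 + √((-1 - 1*7) - 2)) = 25*(151 + √((-1 - 7) - 2)) = 25*(151 + √(-8 - 2)) = 25*(151 + √(-10)) = 25*(151 + I*√10) = 3775 + 25*I*√10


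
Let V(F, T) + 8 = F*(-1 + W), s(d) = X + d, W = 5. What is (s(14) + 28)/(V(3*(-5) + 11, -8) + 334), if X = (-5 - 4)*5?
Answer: -3/310 ≈ -0.0096774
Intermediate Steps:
X = -45 (X = -9*5 = -45)
s(d) = -45 + d
V(F, T) = -8 + 4*F (V(F, T) = -8 + F*(-1 + 5) = -8 + F*4 = -8 + 4*F)
(s(14) + 28)/(V(3*(-5) + 11, -8) + 334) = ((-45 + 14) + 28)/((-8 + 4*(3*(-5) + 11)) + 334) = (-31 + 28)/((-8 + 4*(-15 + 11)) + 334) = -3/((-8 + 4*(-4)) + 334) = -3/((-8 - 16) + 334) = -3/(-24 + 334) = -3/310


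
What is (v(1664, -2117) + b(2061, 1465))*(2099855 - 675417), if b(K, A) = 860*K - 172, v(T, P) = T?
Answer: 2526884638976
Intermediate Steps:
b(K, A) = -172 + 860*K
(v(1664, -2117) + b(2061, 1465))*(2099855 - 675417) = (1664 + (-172 + 860*2061))*(2099855 - 675417) = (1664 + (-172 + 1772460))*1424438 = (1664 + 1772288)*1424438 = 1773952*1424438 = 2526884638976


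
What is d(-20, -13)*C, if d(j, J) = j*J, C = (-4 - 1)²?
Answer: 6500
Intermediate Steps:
C = 25 (C = (-5)² = 25)
d(j, J) = J*j
d(-20, -13)*C = -13*(-20)*25 = 260*25 = 6500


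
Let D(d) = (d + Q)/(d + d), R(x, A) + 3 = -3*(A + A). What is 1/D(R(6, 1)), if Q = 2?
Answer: 18/7 ≈ 2.5714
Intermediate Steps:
R(x, A) = -3 - 6*A (R(x, A) = -3 - 3*(A + A) = -3 - 6*A)
D(d) = (2 + d)/(2*d) (D(d) = (d + 2)/(d + d) = (2 + d)/((2*d)) = (2 + d)*(1/(2*d)) = (2 + d)/(2*d))
1/D(R(6, 1)) = 1/((2 + (-3 - 6*1))/(2*(-3 - 6*1))) = 1/((2 + (-3 - 6))/(2*(-3 - 6))) = 1/((1/2)*(2 - 9)/(-9)) = 1/((1/2)*(-1/9)*(-7)) = 1/(7/18) = 18/7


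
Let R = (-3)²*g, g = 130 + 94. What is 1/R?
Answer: 1/2016 ≈ 0.00049603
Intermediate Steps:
g = 224
R = 2016 (R = (-3)²*224 = 9*224 = 2016)
1/R = 1/2016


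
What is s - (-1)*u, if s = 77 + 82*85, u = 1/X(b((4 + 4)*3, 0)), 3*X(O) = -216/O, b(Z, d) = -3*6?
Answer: 28189/4 ≈ 7047.3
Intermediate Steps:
b(Z, d) = -18
X(O) = -72/O (X(O) = (-216/O)/3 = -72/O)
u = ¼ (u = 1/(-72/(-18)) = 1/(-72*(-1/18)) = 1/4 = ¼ ≈ 0.25000)
s = 7047 (s = 77 + 6970 = 7047)
s - (-1)*u = 7047 - (-1)/4 = 7047 - 1*(-¼) = 7047 + ¼ = 28189/4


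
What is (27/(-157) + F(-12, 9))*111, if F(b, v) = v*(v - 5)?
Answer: 624375/157 ≈ 3976.9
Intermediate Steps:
F(b, v) = v*(-5 + v)
(27/(-157) + F(-12, 9))*111 = (27/(-157) + 9*(-5 + 9))*111 = (27*(-1/157) + 9*4)*111 = (-27/157 + 36)*111 = (5625/157)*111 = 624375/157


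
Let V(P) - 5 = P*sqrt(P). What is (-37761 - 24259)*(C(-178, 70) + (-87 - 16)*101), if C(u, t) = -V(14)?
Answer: 645504160 + 868280*sqrt(14) ≈ 6.4875e+8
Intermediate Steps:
V(P) = 5 + P**(3/2) (V(P) = 5 + P*sqrt(P) = 5 + P**(3/2))
C(u, t) = -5 - 14*sqrt(14) (C(u, t) = -(5 + 14**(3/2)) = -(5 + 14*sqrt(14)) = -5 - 14*sqrt(14))
(-37761 - 24259)*(C(-178, 70) + (-87 - 16)*101) = (-37761 - 24259)*((-5 - 14*sqrt(14)) + (-87 - 16)*101) = -62020*((-5 - 14*sqrt(14)) - 103*101) = -62020*((-5 - 14*sqrt(14)) - 10403) = -62020*(-10408 - 14*sqrt(14)) = 645504160 + 868280*sqrt(14)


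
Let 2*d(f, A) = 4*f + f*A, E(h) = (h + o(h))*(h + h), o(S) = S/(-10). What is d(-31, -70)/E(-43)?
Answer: 1705/5547 ≈ 0.30737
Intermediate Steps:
o(S) = -S/10 (o(S) = S*(-⅒) = -S/10)
E(h) = 9*h²/5 (E(h) = (h - h/10)*(h + h) = (9*h/10)*(2*h) = 9*h²/5)
d(f, A) = 2*f + A*f/2 (d(f, A) = (4*f + f*A)/2 = (4*f + A*f)/2 = 2*f + A*f/2)
d(-31, -70)/E(-43) = ((½)*(-31)*(4 - 70))/(((9/5)*(-43)²)) = ((½)*(-31)*(-66))/(((9/5)*1849)) = 1023/(16641/5) = 1023*(5/16641) = 1705/5547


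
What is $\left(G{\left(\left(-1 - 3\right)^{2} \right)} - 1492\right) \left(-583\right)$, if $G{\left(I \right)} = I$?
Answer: $860508$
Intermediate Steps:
$\left(G{\left(\left(-1 - 3\right)^{2} \right)} - 1492\right) \left(-583\right) = \left(\left(-1 - 3\right)^{2} - 1492\right) \left(-583\right) = \left(\left(-4\right)^{2} - 1492\right) \left(-583\right) = \left(16 - 1492\right) \left(-583\right) = \left(-1476\right) \left(-583\right) = 860508$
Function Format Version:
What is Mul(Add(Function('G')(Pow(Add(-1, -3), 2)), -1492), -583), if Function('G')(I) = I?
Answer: 860508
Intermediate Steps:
Mul(Add(Function('G')(Pow(Add(-1, -3), 2)), -1492), -583) = Mul(Add(Pow(Add(-1, -3), 2), -1492), -583) = Mul(Add(Pow(-4, 2), -1492), -583) = Mul(Add(16, -1492), -583) = Mul(-1476, -583) = 860508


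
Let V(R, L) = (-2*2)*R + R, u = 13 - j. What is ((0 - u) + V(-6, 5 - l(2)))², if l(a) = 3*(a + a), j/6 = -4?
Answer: 361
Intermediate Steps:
j = -24 (j = 6*(-4) = -24)
l(a) = 6*a (l(a) = 3*(2*a) = 6*a)
u = 37 (u = 13 - 1*(-24) = 13 + 24 = 37)
V(R, L) = -3*R (V(R, L) = -4*R + R = -3*R)
((0 - u) + V(-6, 5 - l(2)))² = ((0 - 1*37) - 3*(-6))² = ((0 - 37) + 18)² = (-37 + 18)² = (-19)² = 361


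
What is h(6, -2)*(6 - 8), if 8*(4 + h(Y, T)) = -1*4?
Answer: 9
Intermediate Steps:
h(Y, T) = -9/2 (h(Y, T) = -4 + (-1*4)/8 = -4 + (⅛)*(-4) = -4 - ½ = -9/2)
h(6, -2)*(6 - 8) = -9*(6 - 8)/2 = -9/2*(-2) = 9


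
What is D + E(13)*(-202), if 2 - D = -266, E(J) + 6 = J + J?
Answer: -3772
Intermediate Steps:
E(J) = -6 + 2*J (E(J) = -6 + (J + J) = -6 + 2*J)
D = 268 (D = 2 - 1*(-266) = 2 + 266 = 268)
D + E(13)*(-202) = 268 + (-6 + 2*13)*(-202) = 268 + (-6 + 26)*(-202) = 268 + 20*(-202) = 268 - 4040 = -3772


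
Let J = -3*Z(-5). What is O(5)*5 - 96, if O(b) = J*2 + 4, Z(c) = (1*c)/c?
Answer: -106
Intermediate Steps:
Z(c) = 1 (Z(c) = c/c = 1)
J = -3 (J = -3*1 = -3)
O(b) = -2 (O(b) = -3*2 + 4 = -6 + 4 = -2)
O(5)*5 - 96 = -2*5 - 96 = -10 - 96 = -106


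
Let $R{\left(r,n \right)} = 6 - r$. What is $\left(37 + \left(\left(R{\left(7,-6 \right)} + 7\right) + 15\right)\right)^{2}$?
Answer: $3364$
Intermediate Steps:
$\left(37 + \left(\left(R{\left(7,-6 \right)} + 7\right) + 15\right)\right)^{2} = \left(37 + \left(\left(\left(6 - 7\right) + 7\right) + 15\right)\right)^{2} = \left(37 + \left(\left(-1 + 7\right) + 15\right)\right)^{2} = \left(37 + \left(6 + 15\right)\right)^{2} = \left(37 + 21\right)^{2} = 58^{2} = 3364$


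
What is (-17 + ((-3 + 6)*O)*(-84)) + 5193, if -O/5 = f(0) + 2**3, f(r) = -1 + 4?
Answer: 19036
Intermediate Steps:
f(r) = 3
O = -55 (O = -5*(3 + 2**3) = -5*(3 + 8) = -5*11 = -55)
(-17 + ((-3 + 6)*O)*(-84)) + 5193 = (-17 + ((-3 + 6)*(-55))*(-84)) + 5193 = (-17 + (3*(-55))*(-84)) + 5193 = (-17 - 165*(-84)) + 5193 = (-17 + 13860) + 5193 = 13843 + 5193 = 19036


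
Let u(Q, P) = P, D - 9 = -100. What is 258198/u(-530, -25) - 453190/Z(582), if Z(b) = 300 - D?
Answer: -112285168/9775 ≈ -11487.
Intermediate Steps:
D = -91 (D = 9 - 100 = -91)
Z(b) = 391 (Z(b) = 300 - 1*(-91) = 300 + 91 = 391)
258198/u(-530, -25) - 453190/Z(582) = 258198/(-25) - 453190/391 = 258198*(-1/25) - 453190*1/391 = -258198/25 - 453190/391 = -112285168/9775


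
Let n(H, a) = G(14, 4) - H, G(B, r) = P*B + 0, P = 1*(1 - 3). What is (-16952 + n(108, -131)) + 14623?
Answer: -2465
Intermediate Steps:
P = -2 (P = 1*(-2) = -2)
G(B, r) = -2*B (G(B, r) = -2*B + 0 = -2*B)
n(H, a) = -28 - H (n(H, a) = -2*14 - H = -28 - H)
(-16952 + n(108, -131)) + 14623 = (-16952 + (-28 - 1*108)) + 14623 = (-16952 + (-28 - 108)) + 14623 = (-16952 - 136) + 14623 = -17088 + 14623 = -2465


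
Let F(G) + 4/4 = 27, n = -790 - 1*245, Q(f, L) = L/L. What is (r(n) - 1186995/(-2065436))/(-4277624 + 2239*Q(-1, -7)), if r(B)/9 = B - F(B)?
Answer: 19721661369/8830534092860 ≈ 0.0022333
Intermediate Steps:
Q(f, L) = 1
n = -1035 (n = -790 - 245 = -1035)
F(G) = 26 (F(G) = -1 + 27 = 26)
r(B) = -234 + 9*B (r(B) = 9*(B - 1*26) = 9*(B - 26) = 9*(-26 + B) = -234 + 9*B)
(r(n) - 1186995/(-2065436))/(-4277624 + 2239*Q(-1, -7)) = ((-234 + 9*(-1035)) - 1186995/(-2065436))/(-4277624 + 2239*1) = ((-234 - 9315) - 1186995*(-1/2065436))/(-4277624 + 2239) = (-9549 + 1186995/2065436)/(-4275385) = -19721661369/2065436*(-1/4275385) = 19721661369/8830534092860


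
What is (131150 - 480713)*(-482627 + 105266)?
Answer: 131911443243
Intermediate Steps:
(131150 - 480713)*(-482627 + 105266) = -349563*(-377361) = 131911443243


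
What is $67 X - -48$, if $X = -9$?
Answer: $-555$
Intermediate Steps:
$67 X - -48 = 67 \left(-9\right) - -48 = -603 + 48 = -555$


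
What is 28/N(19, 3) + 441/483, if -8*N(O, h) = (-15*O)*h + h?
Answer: 5761/4899 ≈ 1.1760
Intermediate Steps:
N(O, h) = -h/8 + 15*O*h/8 (N(O, h) = -((-15*O)*h + h)/8 = -(-15*O*h + h)/8 = -(h - 15*O*h)/8 = -h/8 + 15*O*h/8)
28/N(19, 3) + 441/483 = 28/(((⅛)*3*(-1 + 15*19))) + 441/483 = 28/(((⅛)*3*(-1 + 285))) + 441*(1/483) = 28/(((⅛)*3*284)) + 21/23 = 28/(213/2) + 21/23 = 28*(2/213) + 21/23 = 56/213 + 21/23 = 5761/4899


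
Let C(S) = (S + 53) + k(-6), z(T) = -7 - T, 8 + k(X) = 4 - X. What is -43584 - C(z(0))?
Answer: -43632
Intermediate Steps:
k(X) = -4 - X (k(X) = -8 + (4 - X) = -4 - X)
C(S) = 55 + S (C(S) = (S + 53) + (-4 - 1*(-6)) = (53 + S) + (-4 + 6) = (53 + S) + 2 = 55 + S)
-43584 - C(z(0)) = -43584 - (55 + (-7 - 1*0)) = -43584 - (55 + (-7 + 0)) = -43584 - (55 - 7) = -43584 - 1*48 = -43584 - 48 = -43632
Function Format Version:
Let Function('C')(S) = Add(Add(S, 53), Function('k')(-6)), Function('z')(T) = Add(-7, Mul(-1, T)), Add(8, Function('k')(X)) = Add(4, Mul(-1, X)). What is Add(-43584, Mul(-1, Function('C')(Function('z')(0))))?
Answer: -43632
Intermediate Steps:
Function('k')(X) = Add(-4, Mul(-1, X)) (Function('k')(X) = Add(-8, Add(4, Mul(-1, X))) = Add(-4, Mul(-1, X)))
Function('C')(S) = Add(55, S) (Function('C')(S) = Add(Add(S, 53), Add(-4, Mul(-1, -6))) = Add(Add(53, S), Add(-4, 6)) = Add(Add(53, S), 2) = Add(55, S))
Add(-43584, Mul(-1, Function('C')(Function('z')(0)))) = Add(-43584, Mul(-1, Add(55, Add(-7, Mul(-1, 0))))) = Add(-43584, Mul(-1, Add(55, Add(-7, 0)))) = Add(-43584, Mul(-1, Add(55, -7))) = Add(-43584, Mul(-1, 48)) = Add(-43584, -48) = -43632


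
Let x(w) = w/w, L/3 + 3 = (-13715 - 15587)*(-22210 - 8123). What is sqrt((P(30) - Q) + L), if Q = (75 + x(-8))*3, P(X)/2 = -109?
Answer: sqrt(2666452243) ≈ 51638.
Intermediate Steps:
L = 2666452689 (L = -9 + 3*((-13715 - 15587)*(-22210 - 8123)) = -9 + 3*(-29302*(-30333)) = -9 + 3*888817566 = -9 + 2666452698 = 2666452689)
x(w) = 1
P(X) = -218 (P(X) = 2*(-109) = -218)
Q = 228 (Q = (75 + 1)*3 = 76*3 = 228)
sqrt((P(30) - Q) + L) = sqrt((-218 - 1*228) + 2666452689) = sqrt((-218 - 228) + 2666452689) = sqrt(-446 + 2666452689) = sqrt(2666452243)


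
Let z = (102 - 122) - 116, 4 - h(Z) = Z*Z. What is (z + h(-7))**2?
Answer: 32761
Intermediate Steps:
h(Z) = 4 - Z**2 (h(Z) = 4 - Z*Z = 4 - Z**2)
z = -136 (z = -20 - 116 = -136)
(z + h(-7))**2 = (-136 + (4 - 1*(-7)**2))**2 = (-136 + (4 - 1*49))**2 = (-136 + (4 - 49))**2 = (-136 - 45)**2 = (-181)**2 = 32761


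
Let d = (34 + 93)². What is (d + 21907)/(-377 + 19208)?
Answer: 38036/18831 ≈ 2.0199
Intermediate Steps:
d = 16129 (d = 127² = 16129)
(d + 21907)/(-377 + 19208) = (16129 + 21907)/(-377 + 19208) = 38036/18831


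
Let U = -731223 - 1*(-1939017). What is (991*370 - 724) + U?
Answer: 1573740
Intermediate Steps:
U = 1207794 (U = -731223 + 1939017 = 1207794)
(991*370 - 724) + U = (991*370 - 724) + 1207794 = (366670 - 724) + 1207794 = 365946 + 1207794 = 1573740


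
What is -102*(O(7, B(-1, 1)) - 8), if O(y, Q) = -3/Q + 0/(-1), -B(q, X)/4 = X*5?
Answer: 8007/10 ≈ 800.70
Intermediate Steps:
B(q, X) = -20*X (B(q, X) = -4*X*5 = -20*X)
O(y, Q) = -3/Q (O(y, Q) = -3/Q + 0*(-1) = -3/Q + 0 = -3/Q)
-102*(O(7, B(-1, 1)) - 8) = -102*(-3/((-20*1)) - 8) = -102*(-3/(-20) - 8) = -102*(-3*(-1/20) - 8) = -102*(3/20 - 8) = -102*(-157/20) = 8007/10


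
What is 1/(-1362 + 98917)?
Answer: 1/97555 ≈ 1.0251e-5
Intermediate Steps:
1/(-1362 + 98917) = 1/97555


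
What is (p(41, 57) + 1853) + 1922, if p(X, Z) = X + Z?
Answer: 3873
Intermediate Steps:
(p(41, 57) + 1853) + 1922 = ((41 + 57) + 1853) + 1922 = (98 + 1853) + 1922 = 1951 + 1922 = 3873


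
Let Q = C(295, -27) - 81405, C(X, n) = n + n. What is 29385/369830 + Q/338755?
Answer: -4034333259/25056352330 ≈ -0.16101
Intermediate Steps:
C(X, n) = 2*n
Q = -81459 (Q = 2*(-27) - 81405 = -54 - 81405 = -81459)
29385/369830 + Q/338755 = 29385/369830 - 81459/338755 = 29385*(1/369830) - 81459*1/338755 = 5877/73966 - 81459/338755 = -4034333259/25056352330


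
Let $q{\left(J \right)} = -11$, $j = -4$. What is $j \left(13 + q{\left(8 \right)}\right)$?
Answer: $-8$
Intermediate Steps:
$j \left(13 + q{\left(8 \right)}\right) = - 4 \left(13 - 11\right) = \left(-4\right) 2 = -8$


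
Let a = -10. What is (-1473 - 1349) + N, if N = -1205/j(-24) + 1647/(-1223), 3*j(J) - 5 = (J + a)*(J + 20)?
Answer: -163762506/57481 ≈ -2849.0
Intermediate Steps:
j(J) = 5/3 + (-10 + J)*(20 + J)/3 (j(J) = 5/3 + ((J - 10)*(J + 20))/3 = 5/3 + ((-10 + J)*(20 + J))/3 = 5/3 + (-10 + J)*(20 + J)/3)
N = -1551124/57481 (N = -1205/(-65 + (1/3)*(-24)**2 + (10/3)*(-24)) + 1647/(-1223) = -1205/(-65 + (1/3)*576 - 80) + 1647*(-1/1223) = -1205/(-65 + 192 - 80) - 1647/1223 = -1205/47 - 1647/1223 = -1551124/57481 ≈ -26.985)
(-1473 - 1349) + N = (-1473 - 1349) - 1551124/57481 = -2822 - 1551124/57481 = -163762506/57481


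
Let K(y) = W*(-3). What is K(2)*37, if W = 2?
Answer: -222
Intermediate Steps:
K(y) = -6 (K(y) = 2*(-3) = -6)
K(2)*37 = -6*37 = -222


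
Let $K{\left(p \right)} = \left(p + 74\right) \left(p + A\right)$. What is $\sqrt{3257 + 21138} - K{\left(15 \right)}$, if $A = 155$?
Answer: $-15130 + \sqrt{24395} \approx -14974.0$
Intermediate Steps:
$K{\left(p \right)} = \left(74 + p\right) \left(155 + p\right)$ ($K{\left(p \right)} = \left(p + 74\right) \left(p + 155\right) = \left(74 + p\right) \left(155 + p\right)$)
$\sqrt{3257 + 21138} - K{\left(15 \right)} = \sqrt{3257 + 21138} - \left(11470 + 15^{2} + 229 \cdot 15\right) = \sqrt{24395} - \left(11470 + 225 + 3435\right) = \sqrt{24395} - 15130 = -15130 + \sqrt{24395}$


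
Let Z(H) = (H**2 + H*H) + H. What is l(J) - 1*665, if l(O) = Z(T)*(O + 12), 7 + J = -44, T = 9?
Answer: -7334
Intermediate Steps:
J = -51 (J = -7 - 44 = -51)
Z(H) = H + 2*H**2 (Z(H) = (H**2 + H**2) + H = 2*H**2 + H = H + 2*H**2)
l(O) = 2052 + 171*O (l(O) = (9*(1 + 2*9))*(O + 12) = (9*(1 + 18))*(12 + O) = (9*19)*(12 + O) = 171*(12 + O) = 2052 + 171*O)
l(J) - 1*665 = (2052 + 171*(-51)) - 1*665 = (2052 - 8721) - 665 = -6669 - 665 = -7334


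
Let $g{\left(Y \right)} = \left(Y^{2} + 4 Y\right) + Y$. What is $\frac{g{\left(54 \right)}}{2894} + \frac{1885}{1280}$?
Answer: $\frac{953327}{370432} \approx 2.5736$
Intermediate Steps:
$g{\left(Y \right)} = Y^{2} + 5 Y$
$\frac{g{\left(54 \right)}}{2894} + \frac{1885}{1280} = \frac{54 \left(5 + 54\right)}{2894} + \frac{1885}{1280} = 54 \cdot 59 \cdot \frac{1}{2894} + 1885 \cdot \frac{1}{1280} = 3186 \cdot \frac{1}{2894} + \frac{377}{256} = \frac{1593}{1447} + \frac{377}{256} = \frac{953327}{370432}$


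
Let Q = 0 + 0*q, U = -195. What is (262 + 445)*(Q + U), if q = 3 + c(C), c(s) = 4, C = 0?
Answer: -137865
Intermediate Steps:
q = 7 (q = 3 + 4 = 7)
Q = 0 (Q = 0 + 0*7 = 0 + 0 = 0)
(262 + 445)*(Q + U) = (262 + 445)*(0 - 195) = 707*(-195) = -137865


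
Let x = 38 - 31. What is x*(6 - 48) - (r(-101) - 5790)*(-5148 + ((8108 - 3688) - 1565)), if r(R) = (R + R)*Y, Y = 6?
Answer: -16055880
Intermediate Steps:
x = 7
r(R) = 12*R (r(R) = (R + R)*6 = (2*R)*6 = 12*R)
x*(6 - 48) - (r(-101) - 5790)*(-5148 + ((8108 - 3688) - 1565)) = 7*(6 - 48) - (12*(-101) - 5790)*(-5148 + ((8108 - 3688) - 1565)) = 7*(-42) - (-1212 - 5790)*(-5148 + (4420 - 1565)) = -294 - (-7002)*(-5148 + 2855) = -294 - (-7002)*(-2293) = -294 - 1*16055586 = -294 - 16055586 = -16055880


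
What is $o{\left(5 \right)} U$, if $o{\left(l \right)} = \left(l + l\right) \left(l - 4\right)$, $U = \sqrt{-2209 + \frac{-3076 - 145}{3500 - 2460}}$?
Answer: $\frac{i \sqrt{149537765}}{26} \approx 470.33 i$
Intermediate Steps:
$U = \frac{i \sqrt{149537765}}{260}$ ($U = \sqrt{-2209 - \frac{3221}{1040}} = \sqrt{- \frac{2300581}{1040}} = \frac{i \sqrt{149537765}}{260} \approx 47.033 i$)
$o{\left(l \right)} = 2 l \left(-4 + l\right)$
$o{\left(5 \right)} U = 2 \cdot 5 \left(-4 + 5\right) \frac{i \sqrt{149537765}}{260} = 2 \cdot 5 \cdot 1 \frac{i \sqrt{149537765}}{260} = 10 \frac{i \sqrt{149537765}}{260} = \frac{i \sqrt{149537765}}{26}$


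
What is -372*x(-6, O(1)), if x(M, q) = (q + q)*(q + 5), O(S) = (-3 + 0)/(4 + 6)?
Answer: 26226/25 ≈ 1049.0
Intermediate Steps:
O(S) = -3/10
x(M, q) = 2*q*(5 + q) (x(M, q) = (2*q)*(5 + q) = 2*q*(5 + q))
-372*x(-6, O(1)) = -744*(-3)*(5 - 3/10)/10 = -744*(-3)*47/(10*10) = -372*(-141/50) = 26226/25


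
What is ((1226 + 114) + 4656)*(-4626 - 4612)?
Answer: -55391048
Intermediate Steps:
((1226 + 114) + 4656)*(-4626 - 4612) = (1340 + 4656)*(-9238) = 5996*(-9238) = -55391048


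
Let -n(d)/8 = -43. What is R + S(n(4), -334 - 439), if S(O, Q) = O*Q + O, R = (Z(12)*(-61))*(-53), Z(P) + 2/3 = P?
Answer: -686782/3 ≈ -2.2893e+5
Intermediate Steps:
n(d) = 344 (n(d) = -8*(-43) = 344)
Z(P) = -2/3 + P
R = 109922/3 (R = ((-2/3 + 12)*(-61))*(-53) = ((34/3)*(-61))*(-53) = -2074/3*(-53) = 109922/3 ≈ 36641.)
S(O, Q) = O + O*Q
R + S(n(4), -334 - 439) = 109922/3 + 344*(1 + (-334 - 439)) = 109922/3 + 344*(1 - 773) = 109922/3 + 344*(-772) = 109922/3 - 265568 = -686782/3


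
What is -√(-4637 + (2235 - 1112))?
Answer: -I*√3514 ≈ -59.279*I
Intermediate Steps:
-√(-4637 + (2235 - 1112)) = -√(-4637 + 1123) = -√(-3514) = -I*√3514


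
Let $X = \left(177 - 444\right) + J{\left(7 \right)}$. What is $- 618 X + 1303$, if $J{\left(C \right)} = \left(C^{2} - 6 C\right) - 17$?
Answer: $172489$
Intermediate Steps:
$J{\left(C \right)} = -17 + C^{2} - 6 C$
$X = -277$ ($X = \left(177 - 444\right) - \left(59 - 49\right) = -267 - 10 = -277$)
$- 618 X + 1303 = \left(-618\right) \left(-277\right) + 1303 = 171186 + 1303 = 172489$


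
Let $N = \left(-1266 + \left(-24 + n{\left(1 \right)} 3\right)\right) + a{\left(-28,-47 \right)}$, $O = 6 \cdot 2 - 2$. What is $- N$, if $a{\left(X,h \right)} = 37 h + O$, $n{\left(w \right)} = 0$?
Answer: $3019$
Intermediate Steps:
$O = 10$ ($O = 12 - 2 = 10$)
$a{\left(X,h \right)} = 10 + 37 h$ ($a{\left(X,h \right)} = 37 h + 10 = 10 + 37 h$)
$N = -3019$ ($N = \left(-1266 + \left(-24 + 0 \cdot 3\right)\right) + \left(10 + 37 \left(-47\right)\right) = \left(-1266 + \left(-24 + 0\right)\right) + \left(10 - 1739\right) = \left(-1266 - 24\right) - 1729 = -1290 - 1729 = -3019$)
$- N = \left(-1\right) \left(-3019\right) = 3019$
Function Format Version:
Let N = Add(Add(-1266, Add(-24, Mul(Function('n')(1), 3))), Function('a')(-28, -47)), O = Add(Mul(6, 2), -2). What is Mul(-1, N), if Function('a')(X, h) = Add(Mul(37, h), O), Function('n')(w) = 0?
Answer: 3019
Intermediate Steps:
O = 10 (O = Add(12, -2) = 10)
Function('a')(X, h) = Add(10, Mul(37, h)) (Function('a')(X, h) = Add(Mul(37, h), 10) = Add(10, Mul(37, h)))
N = -3019 (N = Add(Add(-1266, Add(-24, Mul(0, 3))), Add(10, Mul(37, -47))) = Add(Add(-1266, Add(-24, 0)), Add(10, -1739)) = Add(Add(-1266, -24), -1729) = Add(-1290, -1729) = -3019)
Mul(-1, N) = Mul(-1, -3019) = 3019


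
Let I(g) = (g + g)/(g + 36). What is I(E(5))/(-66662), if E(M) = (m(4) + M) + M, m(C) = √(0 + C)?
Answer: -1/133324 ≈ -7.5005e-6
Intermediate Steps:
m(C) = √C
E(M) = 2 + 2*M (E(M) = (√4 + M) + M = (2 + M) + M = 2 + 2*M)
I(g) = 2*g/(36 + g) (I(g) = (2*g)/(36 + g) = 2*g/(36 + g))
I(E(5))/(-66662) = (2*(2 + 2*5)/(36 + (2 + 2*5)))/(-66662) = (2*(2 + 10)/(36 + (2 + 10)))*(-1/66662) = (2*12/(36 + 12))*(-1/66662) = (2*12/48)*(-1/66662) = (2*12*(1/48))*(-1/66662) = (½)*(-1/66662) = -1/133324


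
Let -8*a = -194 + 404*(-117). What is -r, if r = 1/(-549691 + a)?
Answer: 4/2175033 ≈ 1.8391e-6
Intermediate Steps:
a = 23731/4 (a = -(-194 + 404*(-117))/8 = -(-194 - 47268)/8 = -⅛*(-47462) = 23731/4 ≈ 5932.8)
r = -4/2175033 (r = 1/(-549691 + 23731/4) = 1/(-2175033/4) = -4/2175033 ≈ -1.8391e-6)
-r = -1*(-4/2175033) = 4/2175033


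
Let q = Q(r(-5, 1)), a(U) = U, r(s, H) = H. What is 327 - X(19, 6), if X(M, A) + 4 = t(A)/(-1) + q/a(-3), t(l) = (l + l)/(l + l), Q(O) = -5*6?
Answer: 322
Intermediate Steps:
Q(O) = -30
q = -30
t(l) = 1 (t(l) = (2*l)/((2*l)) = (2*l)*(1/(2*l)) = 1)
X(M, A) = 5 (X(M, A) = -4 + (1/(-1) - 30/(-3)) = -4 + (1*(-1) - 30*(-⅓)) = -4 + (-1 + 10) = -4 + 9 = 5)
327 - X(19, 6) = 327 - 1*5 = 327 - 5 = 322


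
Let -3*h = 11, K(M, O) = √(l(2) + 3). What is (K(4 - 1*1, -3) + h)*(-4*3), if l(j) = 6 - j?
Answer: 44 - 12*√7 ≈ 12.251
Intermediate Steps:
K(M, O) = √7 (K(M, O) = √((6 - 1*2) + 3) = √((6 - 2) + 3) = √(4 + 3) = √7)
h = -11/3 (h = -⅓*11 = -11/3 ≈ -3.6667)
(K(4 - 1*1, -3) + h)*(-4*3) = (√7 - 11/3)*(-4*3) = (-11/3 + √7)*(-12) = 44 - 12*√7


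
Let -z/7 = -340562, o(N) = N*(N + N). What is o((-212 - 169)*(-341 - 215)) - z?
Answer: 89746597858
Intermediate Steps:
o(N) = 2*N² (o(N) = N*(2*N) = 2*N²)
z = 2383934 (z = -7*(-340562) = 2383934)
o((-212 - 169)*(-341 - 215)) - z = 2*((-212 - 169)*(-341 - 215))² - 1*2383934 = 2*(-381*(-556))² - 2383934 = 2*211836² - 2383934 = 2*44874490896 - 2383934 = 89748981792 - 2383934 = 89746597858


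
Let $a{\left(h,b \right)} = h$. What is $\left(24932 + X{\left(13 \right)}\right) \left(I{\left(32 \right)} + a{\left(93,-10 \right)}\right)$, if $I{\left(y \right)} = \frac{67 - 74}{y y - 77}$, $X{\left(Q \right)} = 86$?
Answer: $\frac{2203185152}{947} \approx 2.3265 \cdot 10^{6}$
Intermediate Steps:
$I{\left(y \right)} = - \frac{7}{-77 + y^{2}}$ ($I{\left(y \right)} = - \frac{7}{y^{2} - 77} = - \frac{7}{-77 + y^{2}}$)
$\left(24932 + X{\left(13 \right)}\right) \left(I{\left(32 \right)} + a{\left(93,-10 \right)}\right) = \left(24932 + 86\right) \left(- \frac{7}{-77 + 32^{2}} + 93\right) = 25018 \left(- \frac{7}{-77 + 1024} + 93\right) = 25018 \left(- \frac{7}{947} + 93\right) = 25018 \cdot \frac{88064}{947} = \frac{2203185152}{947}$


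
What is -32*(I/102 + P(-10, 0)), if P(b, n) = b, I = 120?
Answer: 4800/17 ≈ 282.35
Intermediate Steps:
-32*(I/102 + P(-10, 0)) = -32*(120/102 - 10) = -32*(120*(1/102) - 10) = -32*(20/17 - 10) = -32*(-150/17) = 4800/17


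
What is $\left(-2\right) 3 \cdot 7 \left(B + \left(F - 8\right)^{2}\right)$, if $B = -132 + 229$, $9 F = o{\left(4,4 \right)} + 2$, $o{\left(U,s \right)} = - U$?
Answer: $- \frac{186662}{27} \approx -6913.4$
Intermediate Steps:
$F = - \frac{2}{9}$ ($F = \frac{\left(-1\right) 4 + 2}{9} = \frac{-4 + 2}{9} = \frac{1}{9} \left(-2\right) = - \frac{2}{9} \approx -0.22222$)
$B = 97$
$\left(-2\right) 3 \cdot 7 \left(B + \left(F - 8\right)^{2}\right) = \left(-2\right) 3 \cdot 7 \left(97 + \left(- \frac{2}{9} - 8\right)^{2}\right) = \left(-6\right) 7 \left(97 + \left(- \frac{74}{9}\right)^{2}\right) = - 42 \left(97 + \frac{5476}{81}\right) = \left(-42\right) \frac{13333}{81} = - \frac{186662}{27}$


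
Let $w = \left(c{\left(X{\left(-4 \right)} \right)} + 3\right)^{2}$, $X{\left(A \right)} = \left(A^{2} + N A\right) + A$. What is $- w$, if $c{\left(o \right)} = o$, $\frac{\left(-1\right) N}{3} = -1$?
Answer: $-9$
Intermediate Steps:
$N = 3$ ($N = \left(-3\right) \left(-1\right) = 3$)
$X{\left(A \right)} = A^{2} + 4 A$ ($X{\left(A \right)} = \left(A^{2} + 3 A\right) + A = A^{2} + 4 A$)
$w = 9$ ($w = \left(- 4 \left(4 - 4\right) + 3\right)^{2} = \left(\left(-4\right) 0 + 3\right)^{2} = \left(0 + 3\right)^{2} = 3^{2} = 9$)
$- w = \left(-1\right) 9 = -9$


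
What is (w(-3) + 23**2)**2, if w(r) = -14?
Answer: 265225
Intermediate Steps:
(w(-3) + 23**2)**2 = (-14 + 23**2)**2 = (-14 + 529)**2 = 515**2 = 265225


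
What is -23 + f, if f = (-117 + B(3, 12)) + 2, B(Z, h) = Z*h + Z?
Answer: -99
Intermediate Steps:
B(Z, h) = Z + Z*h
f = -76 (f = (-117 + 3*(1 + 12)) + 2 = (-117 + 3*13) + 2 = (-117 + 39) + 2 = -78 + 2 = -76)
-23 + f = -23 - 76 = -99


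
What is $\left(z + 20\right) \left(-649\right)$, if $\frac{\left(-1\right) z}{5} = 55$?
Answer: $165495$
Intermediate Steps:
$z = -275$ ($z = \left(-5\right) 55 = -275$)
$\left(z + 20\right) \left(-649\right) = \left(-275 + 20\right) \left(-649\right) = \left(-255\right) \left(-649\right) = 165495$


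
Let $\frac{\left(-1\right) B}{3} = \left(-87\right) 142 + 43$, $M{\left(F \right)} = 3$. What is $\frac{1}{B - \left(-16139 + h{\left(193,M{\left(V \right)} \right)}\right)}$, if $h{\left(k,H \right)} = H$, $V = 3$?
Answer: $\frac{1}{53069} \approx 1.8843 \cdot 10^{-5}$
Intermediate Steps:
$B = 36933$ ($B = - 3 \left(\left(-87\right) 142 + 43\right) = - 3 \left(-12354 + 43\right) = \left(-3\right) \left(-12311\right) = 36933$)
$\frac{1}{B - \left(-16139 + h{\left(193,M{\left(V \right)} \right)}\right)} = \frac{1}{36933 + \left(16139 - 3\right)} = \frac{1}{36933 + 16136} = \frac{1}{53069}$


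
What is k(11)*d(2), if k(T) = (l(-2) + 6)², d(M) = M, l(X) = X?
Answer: 32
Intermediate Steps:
k(T) = 16 (k(T) = (-2 + 6)² = 4² = 16)
k(11)*d(2) = 16*2 = 32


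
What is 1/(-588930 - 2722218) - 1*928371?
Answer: -3073973779909/3311148 ≈ -9.2837e+5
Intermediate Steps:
1/(-588930 - 2722218) - 1*928371 = 1/(-3311148) - 928371 = -1/3311148 - 928371 = -3073973779909/3311148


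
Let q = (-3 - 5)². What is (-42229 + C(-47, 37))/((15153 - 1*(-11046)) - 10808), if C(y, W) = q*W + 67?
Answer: -39794/15391 ≈ -2.5855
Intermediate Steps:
q = 64 (q = (-8)² = 64)
C(y, W) = 67 + 64*W (C(y, W) = 64*W + 67 = 67 + 64*W)
(-42229 + C(-47, 37))/((15153 - 1*(-11046)) - 10808) = (-42229 + (67 + 64*37))/((15153 - 1*(-11046)) - 10808) = (-42229 + (67 + 2368))/((15153 + 11046) - 10808) = (-42229 + 2435)/(26199 - 10808) = -39794/15391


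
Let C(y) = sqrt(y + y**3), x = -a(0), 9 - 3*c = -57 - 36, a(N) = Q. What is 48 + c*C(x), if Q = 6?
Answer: 48 + 34*I*sqrt(222) ≈ 48.0 + 506.59*I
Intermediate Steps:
a(N) = 6
c = 34 (c = 3 - (-57 - 36)/3 = 3 - 1/3*(-93) = 3 + 31 = 34)
x = -6 (x = -1*6 = -6)
48 + c*C(x) = 48 + 34*sqrt(-6 + (-6)**3) = 48 + 34*sqrt(-6 - 216) = 48 + 34*sqrt(-222) = 48 + 34*(I*sqrt(222)) = 48 + 34*I*sqrt(222)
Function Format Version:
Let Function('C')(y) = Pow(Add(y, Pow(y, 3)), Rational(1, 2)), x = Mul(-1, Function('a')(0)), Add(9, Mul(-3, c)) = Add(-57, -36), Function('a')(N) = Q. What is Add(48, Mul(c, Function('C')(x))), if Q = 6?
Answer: Add(48, Mul(34, I, Pow(222, Rational(1, 2)))) ≈ Add(48.000, Mul(506.59, I))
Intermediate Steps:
Function('a')(N) = 6
c = 34 (c = Add(3, Mul(Rational(-1, 3), Add(-57, -36))) = Add(3, Mul(Rational(-1, 3), -93)) = Add(3, 31) = 34)
x = -6 (x = Mul(-1, 6) = -6)
Add(48, Mul(c, Function('C')(x))) = Add(48, Mul(34, Pow(Add(-6, Pow(-6, 3)), Rational(1, 2)))) = Add(48, Mul(34, Pow(Add(-6, -216), Rational(1, 2)))) = Add(48, Mul(34, Pow(-222, Rational(1, 2)))) = Add(48, Mul(34, Mul(I, Pow(222, Rational(1, 2))))) = Add(48, Mul(34, I, Pow(222, Rational(1, 2))))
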